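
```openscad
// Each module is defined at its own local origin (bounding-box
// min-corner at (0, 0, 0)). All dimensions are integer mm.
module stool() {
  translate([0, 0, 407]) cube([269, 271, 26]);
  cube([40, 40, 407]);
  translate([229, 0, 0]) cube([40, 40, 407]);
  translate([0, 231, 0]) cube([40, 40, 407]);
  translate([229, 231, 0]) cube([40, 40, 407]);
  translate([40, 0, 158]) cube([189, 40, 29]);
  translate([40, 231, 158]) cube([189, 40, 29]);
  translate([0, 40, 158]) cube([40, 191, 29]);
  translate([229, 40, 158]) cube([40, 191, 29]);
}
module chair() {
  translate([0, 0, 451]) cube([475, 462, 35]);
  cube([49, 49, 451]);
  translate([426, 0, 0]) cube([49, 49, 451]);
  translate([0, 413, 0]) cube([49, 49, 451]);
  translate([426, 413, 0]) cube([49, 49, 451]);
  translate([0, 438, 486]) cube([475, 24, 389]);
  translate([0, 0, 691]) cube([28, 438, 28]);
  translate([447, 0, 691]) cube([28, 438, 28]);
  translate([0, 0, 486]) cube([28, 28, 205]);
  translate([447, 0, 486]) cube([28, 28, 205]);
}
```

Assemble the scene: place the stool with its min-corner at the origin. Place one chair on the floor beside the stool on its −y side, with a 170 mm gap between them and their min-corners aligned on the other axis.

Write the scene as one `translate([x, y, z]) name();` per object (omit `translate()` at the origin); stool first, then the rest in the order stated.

stool();
translate([0, -632, 0]) chair();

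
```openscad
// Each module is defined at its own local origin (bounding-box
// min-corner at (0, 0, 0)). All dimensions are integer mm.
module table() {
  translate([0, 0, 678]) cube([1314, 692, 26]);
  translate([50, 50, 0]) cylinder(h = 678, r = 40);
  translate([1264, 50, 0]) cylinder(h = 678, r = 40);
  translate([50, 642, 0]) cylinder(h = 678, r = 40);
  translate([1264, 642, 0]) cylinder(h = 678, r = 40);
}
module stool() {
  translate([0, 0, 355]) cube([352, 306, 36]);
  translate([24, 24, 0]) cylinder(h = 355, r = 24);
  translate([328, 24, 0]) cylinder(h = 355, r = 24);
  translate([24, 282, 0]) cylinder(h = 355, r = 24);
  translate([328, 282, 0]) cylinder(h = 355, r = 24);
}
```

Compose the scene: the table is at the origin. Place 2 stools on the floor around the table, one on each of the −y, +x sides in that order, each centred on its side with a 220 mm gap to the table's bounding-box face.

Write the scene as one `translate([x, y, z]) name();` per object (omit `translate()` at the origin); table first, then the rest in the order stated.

table();
translate([481, -526, 0]) stool();
translate([1534, 193, 0]) stool();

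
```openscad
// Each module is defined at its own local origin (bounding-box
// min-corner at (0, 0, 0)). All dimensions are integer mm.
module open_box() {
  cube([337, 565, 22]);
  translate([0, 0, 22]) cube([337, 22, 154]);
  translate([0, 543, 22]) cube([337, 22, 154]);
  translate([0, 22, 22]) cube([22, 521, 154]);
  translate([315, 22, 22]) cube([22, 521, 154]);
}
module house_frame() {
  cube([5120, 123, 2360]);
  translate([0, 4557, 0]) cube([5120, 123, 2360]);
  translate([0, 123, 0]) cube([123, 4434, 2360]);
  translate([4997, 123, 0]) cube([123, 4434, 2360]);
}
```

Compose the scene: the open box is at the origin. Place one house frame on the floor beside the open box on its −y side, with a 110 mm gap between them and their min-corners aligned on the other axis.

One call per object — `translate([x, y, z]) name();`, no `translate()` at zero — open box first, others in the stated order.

open_box();
translate([0, -4790, 0]) house_frame();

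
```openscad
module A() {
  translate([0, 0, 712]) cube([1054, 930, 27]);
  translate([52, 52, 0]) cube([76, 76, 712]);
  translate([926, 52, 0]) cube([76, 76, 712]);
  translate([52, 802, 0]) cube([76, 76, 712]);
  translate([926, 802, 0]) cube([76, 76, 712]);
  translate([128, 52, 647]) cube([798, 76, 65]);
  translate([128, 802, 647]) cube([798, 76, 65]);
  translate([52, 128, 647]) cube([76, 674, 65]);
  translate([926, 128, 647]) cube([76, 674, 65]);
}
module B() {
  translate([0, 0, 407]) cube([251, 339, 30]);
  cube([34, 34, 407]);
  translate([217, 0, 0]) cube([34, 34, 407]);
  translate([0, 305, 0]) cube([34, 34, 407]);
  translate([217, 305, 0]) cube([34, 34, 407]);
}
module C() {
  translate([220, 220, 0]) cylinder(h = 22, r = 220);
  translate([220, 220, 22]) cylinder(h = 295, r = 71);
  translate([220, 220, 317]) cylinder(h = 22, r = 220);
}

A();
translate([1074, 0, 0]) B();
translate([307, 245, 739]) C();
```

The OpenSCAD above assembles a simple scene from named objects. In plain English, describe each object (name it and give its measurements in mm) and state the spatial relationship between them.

A is a table: top 1054 mm (x) × 930 mm (y), 27 mm thick, upper face at z = 739 mm, on four 76×76 mm square legs, each inset 52 mm from the nearest pair of top edges, running from z = 0 to the bottom of the top. Four apron rails, 76 mm thick and 65 mm tall, run between adjacent legs with their top edges flush with the underside of the top and their outer faces flush with the legs' outer faces.

B is a simple wooden stool: a rectangular seat 251 mm (x) by 339 mm (y), 30 mm thick, top face at z = 437 mm, on four square legs, each 34×34 mm in cross-section. The legs rest on z = 0, each flush with a corner of the seat.

C is a spool: two coaxial disc flanges of radius 220 mm and thickness 22 mm, joined by a core cylinder of radius 71 mm and height 295 mm. The lower flange rests on z = 0 and the three cylinders share a vertical axis.

The stool is on the floor beside the table on its +x side. The spool is on top of the table, centred.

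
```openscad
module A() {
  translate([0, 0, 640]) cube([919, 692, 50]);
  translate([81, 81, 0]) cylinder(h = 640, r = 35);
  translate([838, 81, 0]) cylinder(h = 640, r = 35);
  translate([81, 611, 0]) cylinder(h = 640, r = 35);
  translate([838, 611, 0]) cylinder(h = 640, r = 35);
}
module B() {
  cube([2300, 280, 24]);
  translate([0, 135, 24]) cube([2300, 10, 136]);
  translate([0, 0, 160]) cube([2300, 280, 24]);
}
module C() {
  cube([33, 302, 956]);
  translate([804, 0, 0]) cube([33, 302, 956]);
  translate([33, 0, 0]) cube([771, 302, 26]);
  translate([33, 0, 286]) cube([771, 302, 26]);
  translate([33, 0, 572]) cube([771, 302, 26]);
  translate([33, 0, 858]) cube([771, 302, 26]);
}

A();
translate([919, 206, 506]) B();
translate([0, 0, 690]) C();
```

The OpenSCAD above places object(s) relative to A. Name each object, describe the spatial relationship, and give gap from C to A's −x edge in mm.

The bookshelf's min-x is at 0; the table's min-x is 0; gap = 0 mm.

A is a table. B is an I-beam. C is a bookshelf. The I-beam is beside the table with their tops flush at z = 690. The bookshelf is on top of the table. The gap from the bookshelf to the table's −x edge is 0 mm.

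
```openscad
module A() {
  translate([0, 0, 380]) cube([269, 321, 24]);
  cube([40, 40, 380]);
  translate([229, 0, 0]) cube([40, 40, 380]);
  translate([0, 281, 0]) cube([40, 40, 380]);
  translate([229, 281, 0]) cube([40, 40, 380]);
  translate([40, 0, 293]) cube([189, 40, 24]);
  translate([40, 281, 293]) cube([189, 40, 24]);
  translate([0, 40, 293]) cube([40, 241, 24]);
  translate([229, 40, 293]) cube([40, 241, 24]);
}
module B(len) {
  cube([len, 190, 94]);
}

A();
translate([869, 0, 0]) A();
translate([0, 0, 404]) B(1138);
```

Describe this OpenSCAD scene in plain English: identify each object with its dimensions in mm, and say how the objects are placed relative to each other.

A is a four-legged stool. The seat is 269×321 mm, 24 mm thick, top at z = 404 mm. It stands on four square legs, each 40×40 mm in cross-section, from z = 0 to the seat underside, each flush with a corner of the seat. Four stretchers, 40 mm wide and 24 mm tall, connect adjacent legs with their undersides at z = 293 mm, each running between the inner faces of the legs it joins and aligned with the legs' outer faces on the other axis.

B is a rectangular beam 1138 mm long (x), 190 mm deep (y), 94 mm thick (z).

The beam spans the tops of two stools placed 600 mm apart, resting at z = 404 mm.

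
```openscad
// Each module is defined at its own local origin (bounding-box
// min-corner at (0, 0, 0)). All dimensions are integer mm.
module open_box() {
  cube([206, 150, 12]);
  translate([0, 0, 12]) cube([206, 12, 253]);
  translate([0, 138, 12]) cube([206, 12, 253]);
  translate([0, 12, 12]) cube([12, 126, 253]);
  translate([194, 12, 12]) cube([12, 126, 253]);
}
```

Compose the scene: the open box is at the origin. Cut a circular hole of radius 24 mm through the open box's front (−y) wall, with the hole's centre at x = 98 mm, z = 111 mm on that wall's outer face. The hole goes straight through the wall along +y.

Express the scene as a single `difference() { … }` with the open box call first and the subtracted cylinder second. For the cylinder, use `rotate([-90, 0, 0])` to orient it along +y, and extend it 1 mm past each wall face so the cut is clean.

difference() {
  open_box();
  translate([98, -1, 111]) rotate([-90, 0, 0]) cylinder(h = 14, r = 24);
}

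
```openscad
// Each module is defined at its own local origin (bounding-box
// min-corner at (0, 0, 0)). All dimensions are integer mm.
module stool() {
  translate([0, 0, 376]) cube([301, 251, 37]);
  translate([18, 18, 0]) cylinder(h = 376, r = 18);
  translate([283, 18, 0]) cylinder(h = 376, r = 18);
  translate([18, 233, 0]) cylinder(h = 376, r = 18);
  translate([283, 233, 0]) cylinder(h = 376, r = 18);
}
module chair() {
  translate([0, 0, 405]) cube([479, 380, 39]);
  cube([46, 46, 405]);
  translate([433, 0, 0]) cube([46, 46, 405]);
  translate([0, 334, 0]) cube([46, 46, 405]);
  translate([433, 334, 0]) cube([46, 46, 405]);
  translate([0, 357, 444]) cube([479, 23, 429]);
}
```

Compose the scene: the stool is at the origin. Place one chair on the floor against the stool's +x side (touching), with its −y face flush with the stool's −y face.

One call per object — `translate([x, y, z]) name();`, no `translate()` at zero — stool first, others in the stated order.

stool();
translate([301, 0, 0]) chair();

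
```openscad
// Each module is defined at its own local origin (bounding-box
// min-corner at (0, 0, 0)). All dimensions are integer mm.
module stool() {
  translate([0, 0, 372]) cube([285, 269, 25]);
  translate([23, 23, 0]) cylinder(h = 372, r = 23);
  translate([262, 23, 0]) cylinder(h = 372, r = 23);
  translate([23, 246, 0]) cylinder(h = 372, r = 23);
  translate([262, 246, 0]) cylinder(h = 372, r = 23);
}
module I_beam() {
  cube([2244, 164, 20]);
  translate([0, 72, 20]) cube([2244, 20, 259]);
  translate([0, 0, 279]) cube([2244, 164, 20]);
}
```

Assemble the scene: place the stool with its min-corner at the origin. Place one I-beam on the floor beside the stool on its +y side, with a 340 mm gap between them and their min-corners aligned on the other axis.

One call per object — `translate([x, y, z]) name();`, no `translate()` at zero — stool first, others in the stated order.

stool();
translate([0, 609, 0]) I_beam();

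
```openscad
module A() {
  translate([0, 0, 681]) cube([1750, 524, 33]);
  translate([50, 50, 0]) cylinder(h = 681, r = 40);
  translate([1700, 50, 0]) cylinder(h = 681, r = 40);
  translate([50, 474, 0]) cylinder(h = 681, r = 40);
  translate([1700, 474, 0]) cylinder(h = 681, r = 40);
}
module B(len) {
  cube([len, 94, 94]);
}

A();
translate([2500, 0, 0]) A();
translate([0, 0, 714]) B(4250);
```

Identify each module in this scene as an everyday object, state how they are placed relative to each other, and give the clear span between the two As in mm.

A is a table. B is a beam. A beam spans the tops of two tables. The clear span between the two tables is 750 mm.

Second table starts at x = 2500; first ends at x = 1750; clear span = 2500 − 1750 = 750 mm.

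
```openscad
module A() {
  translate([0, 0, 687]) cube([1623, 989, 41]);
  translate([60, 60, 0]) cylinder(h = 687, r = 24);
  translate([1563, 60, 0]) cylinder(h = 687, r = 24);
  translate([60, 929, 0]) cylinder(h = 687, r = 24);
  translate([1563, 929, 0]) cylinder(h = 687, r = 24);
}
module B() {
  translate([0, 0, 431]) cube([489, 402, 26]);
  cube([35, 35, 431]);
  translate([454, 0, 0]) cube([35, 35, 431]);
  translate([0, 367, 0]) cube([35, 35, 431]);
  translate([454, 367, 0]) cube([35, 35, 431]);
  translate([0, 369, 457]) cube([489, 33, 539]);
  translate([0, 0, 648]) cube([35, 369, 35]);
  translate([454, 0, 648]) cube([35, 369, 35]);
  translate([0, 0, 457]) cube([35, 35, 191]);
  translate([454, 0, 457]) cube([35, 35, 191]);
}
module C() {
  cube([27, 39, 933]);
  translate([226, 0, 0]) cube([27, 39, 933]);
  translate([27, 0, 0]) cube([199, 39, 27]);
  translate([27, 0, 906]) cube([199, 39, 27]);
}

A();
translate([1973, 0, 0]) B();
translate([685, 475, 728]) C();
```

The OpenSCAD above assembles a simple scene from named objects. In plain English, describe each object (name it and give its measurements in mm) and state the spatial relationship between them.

A is a rectangular dining table. The top is 1623×989×41 mm with its upper surface at z = 728 mm. It stands on four round legs of 48 mm diameter, each leg's bounding box inset 36 mm from the nearest pair of top edges, running from the floor to the underside of the top.

B is a chair. The seat is a 489×402×26 mm slab with its top at z = 457 mm, on four 35×35 mm corner legs (flush with the seat edges, standing on z = 0). A flat backrest 33 mm thick, 539 mm tall, spans the full seat width and rises from the seat top along its +y edge, rear face flush with the rear of the seat. Two armrests of 35×35 mm section run along each side from the seat's front edge to the front of the backrest, top faces 226 mm above the seat top and outer faces flush with the seat's x-edges; a 35×35 mm post under the front of each armrest stands on the seat at the front corner.

C is a rectangular picture frame lying in the x–z plane (depth along y). The opening is 199 mm wide (x) by 879 mm tall (z), surrounded by a border 27 mm wide on all four sides. The frame is 39 mm deep and is made of two full-height vertical stiles with two horizontal rails fitted between them.

The chair is on the floor beside the table on its +x side. The picture frame is on top of the table, centred.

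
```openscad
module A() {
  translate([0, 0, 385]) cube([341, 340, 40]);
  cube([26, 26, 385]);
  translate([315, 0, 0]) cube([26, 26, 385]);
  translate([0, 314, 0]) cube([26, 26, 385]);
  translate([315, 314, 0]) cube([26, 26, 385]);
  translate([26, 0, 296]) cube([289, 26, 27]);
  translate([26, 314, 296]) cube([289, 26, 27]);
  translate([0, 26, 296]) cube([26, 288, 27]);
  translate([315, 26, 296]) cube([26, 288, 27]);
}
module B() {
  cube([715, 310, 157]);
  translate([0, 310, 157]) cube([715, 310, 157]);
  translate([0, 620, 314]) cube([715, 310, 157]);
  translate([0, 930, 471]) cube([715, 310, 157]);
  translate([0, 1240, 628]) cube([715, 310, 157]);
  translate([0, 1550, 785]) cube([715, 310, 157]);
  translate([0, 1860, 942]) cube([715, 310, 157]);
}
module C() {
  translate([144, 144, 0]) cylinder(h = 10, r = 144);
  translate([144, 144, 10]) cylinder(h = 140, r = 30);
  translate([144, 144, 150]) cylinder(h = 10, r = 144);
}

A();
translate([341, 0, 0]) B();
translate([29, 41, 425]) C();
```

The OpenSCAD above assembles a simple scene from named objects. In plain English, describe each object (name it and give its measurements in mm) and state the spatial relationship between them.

A is a four-legged stool. The seat is a 341×340×40 mm slab whose top surface is at z = 425 mm; four square legs, each 26×26 mm in cross-section, run from the floor (z = 0) to the underside of the seat, each flush with a corner of the seat. Four stretchers, 26 mm wide and 27 mm tall, connect adjacent legs with their undersides at z = 296 mm, each running between the inner faces of the legs it joins and aligned with the legs' outer faces on the other axis.

B is a run of 7 identical solid stair steps. Each tread is 715×310 mm and each step block is 157 mm high. Step 1 rests on the floor; step k is offset from step 1 by (k−1)×310 mm in y and (k−1)×157 mm in z.

C is a spool: two coaxial disc flanges of radius 144 mm and thickness 10 mm, joined by a core cylinder of radius 30 mm and height 140 mm. The lower flange rests on z = 0 and the three cylinders share a vertical axis.

The staircase is against the stool's +x side, with their −y faces flush. The spool is on top of the stool.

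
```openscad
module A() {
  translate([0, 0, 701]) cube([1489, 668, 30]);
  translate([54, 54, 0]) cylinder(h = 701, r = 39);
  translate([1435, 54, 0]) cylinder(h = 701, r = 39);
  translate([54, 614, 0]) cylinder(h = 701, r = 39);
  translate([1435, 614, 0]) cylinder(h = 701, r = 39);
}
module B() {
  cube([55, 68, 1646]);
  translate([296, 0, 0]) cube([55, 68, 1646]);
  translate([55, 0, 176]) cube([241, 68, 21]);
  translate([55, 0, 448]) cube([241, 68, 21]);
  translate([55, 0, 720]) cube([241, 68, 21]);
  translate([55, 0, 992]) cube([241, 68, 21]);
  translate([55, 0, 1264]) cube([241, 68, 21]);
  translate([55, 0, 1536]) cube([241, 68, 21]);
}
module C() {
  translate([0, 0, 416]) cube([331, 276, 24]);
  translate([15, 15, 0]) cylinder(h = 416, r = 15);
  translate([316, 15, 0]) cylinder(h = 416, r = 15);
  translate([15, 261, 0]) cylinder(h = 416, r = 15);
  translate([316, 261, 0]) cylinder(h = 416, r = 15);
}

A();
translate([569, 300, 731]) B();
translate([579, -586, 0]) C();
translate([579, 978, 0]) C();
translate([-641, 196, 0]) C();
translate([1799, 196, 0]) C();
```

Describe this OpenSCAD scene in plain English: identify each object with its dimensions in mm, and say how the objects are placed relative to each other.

A is a table with a 1489×668 mm rectangular top, 30 mm thick, top surface at z = 731 mm, supported by four round legs of 78 mm diameter, each leg's bounding box inset 15 mm from the nearest pair of top edges, running from the floor.

B is a wooden ladder with two side rails of 55×68 mm section and 1646 mm height, set 351 mm apart overall. Between them run 6 rectangular rungs (68 mm deep, 21 mm thick), front faces flush with the rails' −y face. The bottom of the first rung is 176 mm above the floor and each subsequent rung is 272 mm higher than the one below.

C is a four-legged stool. The seat is 331×276 mm, 24 mm thick, top at z = 440 mm. It stands on four round legs, each 30 mm in diameter, from z = 0 to the seat underside, each leg's axis is inset half a diameter from the nearest pair of seat edges (so the leg's bounding box is flush with the corner).

The ladder is on top of the table, centred. Four stools sit around the table at the −y, +y, −x, +x sides.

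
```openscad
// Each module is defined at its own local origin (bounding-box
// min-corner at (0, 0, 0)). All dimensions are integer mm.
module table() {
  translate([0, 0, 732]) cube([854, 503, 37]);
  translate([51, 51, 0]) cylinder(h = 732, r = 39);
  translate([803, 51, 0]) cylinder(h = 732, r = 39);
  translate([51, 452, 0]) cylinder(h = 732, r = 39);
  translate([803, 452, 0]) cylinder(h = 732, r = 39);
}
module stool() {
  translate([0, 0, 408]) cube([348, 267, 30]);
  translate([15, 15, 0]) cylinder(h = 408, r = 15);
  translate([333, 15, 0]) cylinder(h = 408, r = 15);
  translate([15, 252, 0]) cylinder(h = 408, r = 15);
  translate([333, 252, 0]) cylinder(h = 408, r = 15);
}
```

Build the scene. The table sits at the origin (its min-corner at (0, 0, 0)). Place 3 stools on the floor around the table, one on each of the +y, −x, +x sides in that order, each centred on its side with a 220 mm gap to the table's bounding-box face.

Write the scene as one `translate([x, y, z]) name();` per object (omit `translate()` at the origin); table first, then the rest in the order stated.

table();
translate([253, 723, 0]) stool();
translate([-568, 118, 0]) stool();
translate([1074, 118, 0]) stool();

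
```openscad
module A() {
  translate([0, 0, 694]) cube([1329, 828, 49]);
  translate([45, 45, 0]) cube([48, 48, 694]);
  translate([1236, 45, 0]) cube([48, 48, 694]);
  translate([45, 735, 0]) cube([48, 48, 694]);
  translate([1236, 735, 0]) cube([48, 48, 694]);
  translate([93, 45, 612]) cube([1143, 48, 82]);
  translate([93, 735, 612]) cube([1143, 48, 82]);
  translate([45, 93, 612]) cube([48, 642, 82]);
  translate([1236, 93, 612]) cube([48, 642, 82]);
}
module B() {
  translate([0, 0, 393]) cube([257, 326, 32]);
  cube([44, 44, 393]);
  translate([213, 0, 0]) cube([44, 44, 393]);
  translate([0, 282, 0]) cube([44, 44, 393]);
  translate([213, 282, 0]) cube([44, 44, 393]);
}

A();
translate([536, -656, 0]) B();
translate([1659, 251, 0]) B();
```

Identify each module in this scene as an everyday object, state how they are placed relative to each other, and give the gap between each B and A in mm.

Each stool's nearest face is 330 mm from the table's bounding box.

A is a table. B is a stool. Two stools sit around the table at the −y, +x sides. The gap between each stool and the table is 330 mm.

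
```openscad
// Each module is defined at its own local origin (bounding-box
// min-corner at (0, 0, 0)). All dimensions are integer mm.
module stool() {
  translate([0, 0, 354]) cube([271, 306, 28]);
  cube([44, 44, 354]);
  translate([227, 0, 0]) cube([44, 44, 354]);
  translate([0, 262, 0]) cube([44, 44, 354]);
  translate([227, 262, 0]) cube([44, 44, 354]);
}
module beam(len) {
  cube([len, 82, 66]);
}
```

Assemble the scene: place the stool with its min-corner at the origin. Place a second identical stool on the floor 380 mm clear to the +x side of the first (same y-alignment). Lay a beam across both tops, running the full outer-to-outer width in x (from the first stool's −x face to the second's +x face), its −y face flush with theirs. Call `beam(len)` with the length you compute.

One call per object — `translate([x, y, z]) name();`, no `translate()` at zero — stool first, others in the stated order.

stool();
translate([651, 0, 0]) stool();
translate([0, 0, 382]) beam(922);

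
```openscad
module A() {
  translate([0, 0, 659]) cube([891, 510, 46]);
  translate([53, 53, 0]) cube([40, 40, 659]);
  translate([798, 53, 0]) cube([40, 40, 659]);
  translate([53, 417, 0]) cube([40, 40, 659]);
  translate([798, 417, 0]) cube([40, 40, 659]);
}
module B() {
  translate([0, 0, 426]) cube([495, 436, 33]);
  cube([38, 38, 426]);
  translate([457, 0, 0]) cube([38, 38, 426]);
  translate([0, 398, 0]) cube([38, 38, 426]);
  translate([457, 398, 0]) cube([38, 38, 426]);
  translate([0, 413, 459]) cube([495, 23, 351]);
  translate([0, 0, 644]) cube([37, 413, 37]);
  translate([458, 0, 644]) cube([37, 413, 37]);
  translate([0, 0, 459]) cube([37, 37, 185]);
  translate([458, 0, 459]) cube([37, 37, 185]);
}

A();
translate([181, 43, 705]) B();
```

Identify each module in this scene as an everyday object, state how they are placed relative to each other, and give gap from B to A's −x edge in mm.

The chair's min-x is at 181; the table's min-x is 0; gap = 181 mm.

A is a table. B is a chair. The chair is on top of the table. The gap from the chair to the table's −x edge is 181 mm.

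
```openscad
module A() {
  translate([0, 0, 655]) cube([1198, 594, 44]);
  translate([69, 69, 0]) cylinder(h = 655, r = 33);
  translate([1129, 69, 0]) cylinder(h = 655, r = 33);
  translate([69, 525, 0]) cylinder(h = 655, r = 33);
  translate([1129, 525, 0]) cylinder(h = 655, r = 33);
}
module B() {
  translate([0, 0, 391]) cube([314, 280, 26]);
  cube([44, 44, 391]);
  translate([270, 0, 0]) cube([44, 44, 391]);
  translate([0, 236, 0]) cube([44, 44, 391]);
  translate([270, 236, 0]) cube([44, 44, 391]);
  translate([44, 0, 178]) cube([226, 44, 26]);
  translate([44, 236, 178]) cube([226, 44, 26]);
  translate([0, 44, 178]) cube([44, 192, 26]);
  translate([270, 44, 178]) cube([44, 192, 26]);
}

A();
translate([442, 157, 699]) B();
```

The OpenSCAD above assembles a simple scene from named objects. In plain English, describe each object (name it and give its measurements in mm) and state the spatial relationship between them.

A is a table: top 1198 mm (x) × 594 mm (y), 44 mm thick, upper face at z = 699 mm, on four round legs of 66 mm diameter, each leg's bounding box inset 36 mm from the nearest pair of top edges, running from z = 0 to the bottom of the top.

B is a four-legged stool. The seat is a 314×280×26 mm slab whose top surface is at z = 417 mm; four square legs, each 44×44 mm in cross-section, run from the floor (z = 0) to the underside of the seat, each flush with a corner of the seat. Four stretchers, 44 mm wide and 26 mm tall, connect adjacent legs with their undersides at z = 178 mm, each running between the inner faces of the legs it joins and aligned with the legs' outer faces on the other axis.

The stool is on top of the table, centred.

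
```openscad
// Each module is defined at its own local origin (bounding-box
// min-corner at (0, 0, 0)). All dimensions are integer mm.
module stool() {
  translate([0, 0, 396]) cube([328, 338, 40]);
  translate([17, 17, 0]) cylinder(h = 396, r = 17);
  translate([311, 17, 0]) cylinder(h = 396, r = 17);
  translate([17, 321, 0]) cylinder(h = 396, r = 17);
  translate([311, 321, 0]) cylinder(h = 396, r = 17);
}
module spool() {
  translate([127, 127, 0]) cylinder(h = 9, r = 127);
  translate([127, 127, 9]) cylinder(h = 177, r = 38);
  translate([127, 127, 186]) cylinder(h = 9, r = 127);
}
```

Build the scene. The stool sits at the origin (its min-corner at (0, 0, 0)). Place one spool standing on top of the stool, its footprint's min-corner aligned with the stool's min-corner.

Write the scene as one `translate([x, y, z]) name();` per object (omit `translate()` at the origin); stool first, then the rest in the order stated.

stool();
translate([0, 0, 436]) spool();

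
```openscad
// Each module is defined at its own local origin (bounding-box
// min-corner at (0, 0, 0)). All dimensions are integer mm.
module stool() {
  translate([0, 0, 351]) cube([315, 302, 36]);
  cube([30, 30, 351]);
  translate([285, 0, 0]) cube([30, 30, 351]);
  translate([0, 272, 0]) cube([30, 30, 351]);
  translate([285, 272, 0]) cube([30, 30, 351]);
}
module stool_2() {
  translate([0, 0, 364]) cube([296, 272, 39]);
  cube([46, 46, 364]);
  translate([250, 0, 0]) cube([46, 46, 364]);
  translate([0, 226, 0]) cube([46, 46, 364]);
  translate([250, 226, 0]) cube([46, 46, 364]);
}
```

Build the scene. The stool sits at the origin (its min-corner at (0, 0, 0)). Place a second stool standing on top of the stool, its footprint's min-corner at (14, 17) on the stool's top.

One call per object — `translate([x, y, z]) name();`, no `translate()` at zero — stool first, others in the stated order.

stool();
translate([14, 17, 387]) stool_2();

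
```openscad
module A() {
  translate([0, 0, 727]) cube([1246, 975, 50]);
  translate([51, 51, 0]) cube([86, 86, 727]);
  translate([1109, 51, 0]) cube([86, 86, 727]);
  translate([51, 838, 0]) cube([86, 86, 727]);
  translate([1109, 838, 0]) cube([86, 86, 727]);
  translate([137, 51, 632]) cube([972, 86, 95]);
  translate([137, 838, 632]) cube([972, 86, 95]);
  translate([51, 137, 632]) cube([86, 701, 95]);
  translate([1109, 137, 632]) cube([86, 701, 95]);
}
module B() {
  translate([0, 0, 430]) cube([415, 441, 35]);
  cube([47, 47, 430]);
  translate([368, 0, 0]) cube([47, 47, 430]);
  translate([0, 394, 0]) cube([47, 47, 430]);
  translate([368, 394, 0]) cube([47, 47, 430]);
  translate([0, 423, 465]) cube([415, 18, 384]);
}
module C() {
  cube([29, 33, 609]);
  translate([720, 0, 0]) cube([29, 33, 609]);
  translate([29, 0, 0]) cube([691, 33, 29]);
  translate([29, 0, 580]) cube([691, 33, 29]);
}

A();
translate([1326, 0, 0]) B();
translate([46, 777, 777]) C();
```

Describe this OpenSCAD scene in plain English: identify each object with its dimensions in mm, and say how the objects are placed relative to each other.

A is a table with a 1246×975 mm rectangular top, 50 mm thick, top surface at z = 777 mm, supported by four 86×86 mm square legs, each inset 51 mm from the nearest pair of top edges, running from the floor. Four apron rails, 86 mm thick and 95 mm tall, run between adjacent legs with their top edges flush with the underside of the top and their outer faces flush with the legs' outer faces.

B is a chair: 415×441 mm seat, 35 mm thick, top at z = 465 mm, on four 47 mm square corner legs flush with the seat edges. A 18 mm thick backrest slab spans the full seat width, extending 384 mm above the seat top, its back face flush with the seat's +y edge.

C is a picture frame with a 691×551 mm rectangular opening (x by z) and a uniform 29 mm border on every side. Frame depth is 33 mm along y. It is built from two vertical stiles running the full outside height and two horizontal rails spanning the gap between the stiles.

The chair is on the floor beside the table on its +x side. The picture frame is on top of the table.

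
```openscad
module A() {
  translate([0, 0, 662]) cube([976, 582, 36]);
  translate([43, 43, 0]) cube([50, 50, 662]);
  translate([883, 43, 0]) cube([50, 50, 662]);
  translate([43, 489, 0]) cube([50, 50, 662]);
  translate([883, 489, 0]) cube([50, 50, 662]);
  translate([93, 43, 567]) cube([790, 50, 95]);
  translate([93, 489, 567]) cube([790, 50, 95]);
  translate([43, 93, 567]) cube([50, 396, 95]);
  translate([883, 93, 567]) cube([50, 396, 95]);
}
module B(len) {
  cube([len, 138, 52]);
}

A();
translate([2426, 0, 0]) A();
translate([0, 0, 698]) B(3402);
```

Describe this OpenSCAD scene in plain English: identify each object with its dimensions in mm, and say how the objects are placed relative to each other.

A is a rectangular dining table. The top is 976×582×36 mm with its upper surface at z = 698 mm. It stands on four 50×50 mm square legs, each inset 43 mm from the nearest pair of top edges, running from the floor to the underside of the top. Four apron rails, 50 mm thick and 95 mm tall, run between adjacent legs with their top edges flush with the underside of the top and their outer faces flush with the legs' outer faces.

B is a rectangular beam 3402 mm long (x), 138 mm deep (y), 52 mm thick (z).

The beam spans the tops of two tables placed 1450 mm apart, resting at z = 698 mm.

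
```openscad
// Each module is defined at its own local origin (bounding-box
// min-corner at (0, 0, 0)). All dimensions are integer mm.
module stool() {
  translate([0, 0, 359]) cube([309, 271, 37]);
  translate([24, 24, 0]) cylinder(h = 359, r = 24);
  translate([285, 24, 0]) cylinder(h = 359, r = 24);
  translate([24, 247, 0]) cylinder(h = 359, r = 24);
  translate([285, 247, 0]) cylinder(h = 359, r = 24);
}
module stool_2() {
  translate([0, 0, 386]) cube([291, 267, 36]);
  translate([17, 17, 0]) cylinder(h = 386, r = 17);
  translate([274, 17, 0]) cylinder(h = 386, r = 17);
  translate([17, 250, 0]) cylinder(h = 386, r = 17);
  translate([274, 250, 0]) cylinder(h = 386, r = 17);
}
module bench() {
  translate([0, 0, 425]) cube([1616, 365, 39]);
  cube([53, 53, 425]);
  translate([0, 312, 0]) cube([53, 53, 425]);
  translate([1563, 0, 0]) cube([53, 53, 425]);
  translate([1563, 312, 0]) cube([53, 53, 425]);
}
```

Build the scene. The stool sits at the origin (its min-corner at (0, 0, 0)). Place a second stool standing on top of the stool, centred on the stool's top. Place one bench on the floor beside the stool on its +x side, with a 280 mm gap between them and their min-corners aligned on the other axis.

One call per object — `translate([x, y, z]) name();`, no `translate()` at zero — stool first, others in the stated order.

stool();
translate([9, 2, 396]) stool_2();
translate([589, 0, 0]) bench();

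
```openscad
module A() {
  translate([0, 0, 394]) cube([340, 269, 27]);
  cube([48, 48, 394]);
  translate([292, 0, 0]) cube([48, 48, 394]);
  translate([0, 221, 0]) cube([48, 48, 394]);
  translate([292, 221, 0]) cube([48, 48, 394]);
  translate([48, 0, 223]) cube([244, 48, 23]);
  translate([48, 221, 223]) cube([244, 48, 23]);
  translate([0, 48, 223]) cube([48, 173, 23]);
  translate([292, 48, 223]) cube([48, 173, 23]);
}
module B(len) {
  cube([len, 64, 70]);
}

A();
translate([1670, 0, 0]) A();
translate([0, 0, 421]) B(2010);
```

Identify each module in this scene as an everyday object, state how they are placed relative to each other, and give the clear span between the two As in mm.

A is a stool. B is a beam. A beam spans the tops of two stools. The clear span between the two stools is 1330 mm.

Second stool starts at x = 1670; first ends at x = 340; clear span = 1670 − 340 = 1330 mm.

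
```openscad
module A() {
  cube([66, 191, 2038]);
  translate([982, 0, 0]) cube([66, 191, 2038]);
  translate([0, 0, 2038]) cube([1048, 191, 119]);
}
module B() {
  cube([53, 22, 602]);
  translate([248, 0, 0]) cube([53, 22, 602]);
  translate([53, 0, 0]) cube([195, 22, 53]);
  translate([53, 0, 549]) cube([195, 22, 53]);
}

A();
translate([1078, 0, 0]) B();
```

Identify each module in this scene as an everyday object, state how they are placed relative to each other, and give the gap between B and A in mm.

The picture frame's nearest face is 30 mm from the door frame's +x face.

A is a door frame. B is a picture frame. The picture frame is on the floor beside the door frame on its +x side. The gap between the picture frame and the door frame is 30 mm.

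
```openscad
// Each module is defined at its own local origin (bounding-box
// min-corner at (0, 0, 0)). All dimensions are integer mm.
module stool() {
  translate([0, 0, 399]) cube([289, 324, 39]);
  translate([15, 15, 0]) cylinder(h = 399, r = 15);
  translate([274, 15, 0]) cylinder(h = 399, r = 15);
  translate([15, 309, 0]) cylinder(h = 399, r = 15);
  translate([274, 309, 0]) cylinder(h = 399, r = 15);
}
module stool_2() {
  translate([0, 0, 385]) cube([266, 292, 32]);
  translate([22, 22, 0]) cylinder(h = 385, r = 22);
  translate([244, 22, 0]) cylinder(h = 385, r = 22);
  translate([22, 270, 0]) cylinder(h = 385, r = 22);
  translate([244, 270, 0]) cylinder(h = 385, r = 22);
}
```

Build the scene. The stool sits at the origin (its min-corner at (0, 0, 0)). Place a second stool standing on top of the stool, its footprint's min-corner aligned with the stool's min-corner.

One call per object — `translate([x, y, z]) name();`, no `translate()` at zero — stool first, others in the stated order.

stool();
translate([0, 0, 438]) stool_2();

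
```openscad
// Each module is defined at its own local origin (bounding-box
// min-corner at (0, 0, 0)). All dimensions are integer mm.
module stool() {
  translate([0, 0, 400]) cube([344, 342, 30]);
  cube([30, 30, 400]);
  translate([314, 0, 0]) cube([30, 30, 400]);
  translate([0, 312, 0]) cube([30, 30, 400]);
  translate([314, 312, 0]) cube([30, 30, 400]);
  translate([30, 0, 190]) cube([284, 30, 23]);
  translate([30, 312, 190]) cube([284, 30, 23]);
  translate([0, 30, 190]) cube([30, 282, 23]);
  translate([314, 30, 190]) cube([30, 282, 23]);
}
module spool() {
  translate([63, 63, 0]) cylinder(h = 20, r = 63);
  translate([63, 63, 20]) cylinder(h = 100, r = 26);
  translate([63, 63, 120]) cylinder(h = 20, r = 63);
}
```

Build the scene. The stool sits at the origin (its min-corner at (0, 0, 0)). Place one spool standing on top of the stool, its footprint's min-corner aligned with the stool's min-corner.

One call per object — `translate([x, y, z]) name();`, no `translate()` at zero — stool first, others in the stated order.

stool();
translate([0, 0, 430]) spool();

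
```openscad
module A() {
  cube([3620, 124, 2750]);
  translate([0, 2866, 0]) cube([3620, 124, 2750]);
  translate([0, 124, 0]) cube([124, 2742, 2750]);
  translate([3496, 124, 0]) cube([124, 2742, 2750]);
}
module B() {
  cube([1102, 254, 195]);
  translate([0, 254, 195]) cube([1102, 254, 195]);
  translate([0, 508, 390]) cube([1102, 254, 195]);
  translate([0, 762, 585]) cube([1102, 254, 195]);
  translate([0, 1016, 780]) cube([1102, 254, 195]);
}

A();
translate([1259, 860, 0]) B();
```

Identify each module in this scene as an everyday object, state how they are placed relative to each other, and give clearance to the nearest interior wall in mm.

A is a house frame. B is a staircase. The staircase sits inside the house frame, centred. The clearance to the nearest interior wall is 736 mm.

Clearances: x = 1135, y = 736; minimum 736 mm.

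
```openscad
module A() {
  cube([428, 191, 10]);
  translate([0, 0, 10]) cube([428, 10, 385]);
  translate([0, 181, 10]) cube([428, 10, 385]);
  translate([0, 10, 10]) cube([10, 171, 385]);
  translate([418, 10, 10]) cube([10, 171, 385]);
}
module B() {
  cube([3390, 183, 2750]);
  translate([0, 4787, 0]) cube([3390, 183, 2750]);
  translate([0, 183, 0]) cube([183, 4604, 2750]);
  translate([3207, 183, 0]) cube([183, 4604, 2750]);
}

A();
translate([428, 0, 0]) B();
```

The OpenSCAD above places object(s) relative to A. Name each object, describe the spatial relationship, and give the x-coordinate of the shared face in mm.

A is an open box. B is a house frame. The house frame is against the open box's +x side, with their −y faces flush. The x-coordinate of the shared face is 428 mm.

The open box's +x face and the house frame's −x face are both at x = 428 mm.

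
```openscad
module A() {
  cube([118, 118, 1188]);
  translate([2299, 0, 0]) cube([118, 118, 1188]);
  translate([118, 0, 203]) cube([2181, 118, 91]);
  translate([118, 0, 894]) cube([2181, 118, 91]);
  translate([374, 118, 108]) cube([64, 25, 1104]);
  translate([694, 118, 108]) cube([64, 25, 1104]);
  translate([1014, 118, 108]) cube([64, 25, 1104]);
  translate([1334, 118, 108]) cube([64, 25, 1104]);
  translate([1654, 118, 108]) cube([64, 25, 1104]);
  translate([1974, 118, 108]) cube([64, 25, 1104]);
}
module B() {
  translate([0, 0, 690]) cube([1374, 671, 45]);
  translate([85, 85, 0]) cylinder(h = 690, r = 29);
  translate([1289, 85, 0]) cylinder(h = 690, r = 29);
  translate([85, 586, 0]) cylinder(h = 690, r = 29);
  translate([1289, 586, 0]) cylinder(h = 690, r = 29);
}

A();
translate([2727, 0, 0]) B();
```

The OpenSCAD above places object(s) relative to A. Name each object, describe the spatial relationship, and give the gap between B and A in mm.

A is a fence section. B is a table. The table is on the floor beside the fence section on its +x side. The gap between the table and the fence section is 310 mm.

The table's nearest face is 310 mm from the fence section's +x face.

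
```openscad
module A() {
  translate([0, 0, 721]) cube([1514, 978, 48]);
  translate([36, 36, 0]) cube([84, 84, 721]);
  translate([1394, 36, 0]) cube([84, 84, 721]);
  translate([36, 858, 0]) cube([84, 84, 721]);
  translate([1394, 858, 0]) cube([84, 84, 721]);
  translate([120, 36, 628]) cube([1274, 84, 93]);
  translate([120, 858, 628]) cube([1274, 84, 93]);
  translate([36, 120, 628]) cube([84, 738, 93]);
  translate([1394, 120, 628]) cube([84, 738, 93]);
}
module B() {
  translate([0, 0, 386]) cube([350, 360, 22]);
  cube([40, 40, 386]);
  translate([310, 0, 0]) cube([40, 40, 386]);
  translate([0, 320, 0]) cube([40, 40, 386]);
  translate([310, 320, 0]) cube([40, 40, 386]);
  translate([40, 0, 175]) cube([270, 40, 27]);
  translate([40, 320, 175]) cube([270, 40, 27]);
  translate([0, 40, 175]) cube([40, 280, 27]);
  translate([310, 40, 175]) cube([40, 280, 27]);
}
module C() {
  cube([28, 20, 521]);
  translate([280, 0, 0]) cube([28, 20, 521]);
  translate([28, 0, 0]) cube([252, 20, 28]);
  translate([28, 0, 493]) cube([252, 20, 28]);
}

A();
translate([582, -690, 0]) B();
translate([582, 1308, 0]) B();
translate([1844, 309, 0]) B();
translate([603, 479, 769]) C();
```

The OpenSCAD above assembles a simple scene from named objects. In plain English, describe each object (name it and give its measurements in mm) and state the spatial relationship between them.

A is a rectangular dining table. The top is 1514×978×48 mm with its upper surface at z = 769 mm. It stands on four 84×84 mm square legs, each inset 36 mm from the nearest pair of top edges, running from the floor to the underside of the top. Four apron rails, 84 mm thick and 93 mm tall, run between adjacent legs with their top edges flush with the underside of the top and their outer faces flush with the legs' outer faces.

B is a simple wooden stool: a rectangular seat 350 mm (x) by 360 mm (y), 22 mm thick, top face at z = 408 mm, on four square legs, each 40×40 mm in cross-section. The legs rest on z = 0, each flush with a corner of the seat. Four stretchers, 40 mm wide and 27 mm tall, connect adjacent legs with their undersides at z = 175 mm, each running between the inner faces of the legs it joins and aligned with the legs' outer faces on the other axis.

C is a picture frame with a 252×465 mm rectangular opening (x by z) and a uniform 28 mm border on every side. Frame depth is 20 mm along y. It is built from two vertical stiles running the full outside height and two horizontal rails spanning the gap between the stiles.

Three stools sit around the table at the −y, +y, +x sides. The picture frame is on top of the table, centred.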